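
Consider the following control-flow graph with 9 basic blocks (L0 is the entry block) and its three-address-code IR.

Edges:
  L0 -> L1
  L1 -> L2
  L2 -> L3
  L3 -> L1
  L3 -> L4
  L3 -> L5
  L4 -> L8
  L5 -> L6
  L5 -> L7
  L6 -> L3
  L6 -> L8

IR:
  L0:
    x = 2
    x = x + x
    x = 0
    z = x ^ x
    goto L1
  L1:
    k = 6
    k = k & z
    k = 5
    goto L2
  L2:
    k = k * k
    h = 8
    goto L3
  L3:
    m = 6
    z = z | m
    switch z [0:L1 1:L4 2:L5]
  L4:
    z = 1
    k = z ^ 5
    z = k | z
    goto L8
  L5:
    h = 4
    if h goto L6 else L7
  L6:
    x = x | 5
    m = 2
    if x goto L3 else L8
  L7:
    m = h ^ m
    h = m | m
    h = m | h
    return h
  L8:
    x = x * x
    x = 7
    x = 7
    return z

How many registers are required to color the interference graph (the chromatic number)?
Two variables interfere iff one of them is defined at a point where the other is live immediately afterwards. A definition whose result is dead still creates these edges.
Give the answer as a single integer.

Per-block:
  L0: {x,z} / ∅
  L1: {k} / {z}
  L2: {h,k} / {k}
  L3: {m,z} / {z}
  L4: {k,z} / ∅
  L5: {h} / ∅
  L6: {m,x} / {x}
  L7: {h,m} / {h,m}
  L8: {x} / {x,z}

Liveness:
  L0 li=∅ lo={x,z}
  L1 li={x,z} lo={k,x,z}
  L2 li={k,x,z} lo={x,z}
  L3 li={x,z} lo={m,x,z}
  L4 li={x} lo={x,z}
  L5 li={m,x,z} lo={h,m,x,z}
  L6 li={x,z} lo={x,z}
  L7 li={h,m} lo=∅
  L8 li={x,z} lo=∅

Conflict graph:
  h — {m,x,z}
  k — {x,z}
  m — {h,x,z}
  x — {h,k,m,z}
  z — {h,k,m,x}

Colouring:
  {h,m,x,z} pairwise interfere (4-clique) ⇒ χ ≥ 4
  4-colouring: R0={x}  R1={z}  R2={h,k}  R3={m}
  χ = 4

Answer: 4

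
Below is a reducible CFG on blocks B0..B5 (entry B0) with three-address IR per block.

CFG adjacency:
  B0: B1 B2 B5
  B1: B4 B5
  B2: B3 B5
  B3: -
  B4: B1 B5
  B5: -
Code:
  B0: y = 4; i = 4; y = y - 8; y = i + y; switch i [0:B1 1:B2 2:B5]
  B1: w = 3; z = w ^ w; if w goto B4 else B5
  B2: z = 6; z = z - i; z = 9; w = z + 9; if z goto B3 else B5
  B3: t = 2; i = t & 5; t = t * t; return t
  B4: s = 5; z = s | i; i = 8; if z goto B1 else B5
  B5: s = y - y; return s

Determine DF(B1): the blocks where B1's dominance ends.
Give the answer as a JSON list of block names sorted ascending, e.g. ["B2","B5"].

Answer: ["B1", "B5"]

Derivation:
idom tree: B1←B0 B2←B0 B3←B2 B4←B1 B5←B0
Join-block Dom:
  B1: preds {B0,B4}: {B0} ∩ {B0,B1,B4} = {B0}; idom=B0
  B5: preds {B0,B1,B2,B4}: {B0} ∩ {B0,B1} ∩ {B0,B2} ∩ {B0,B1,B4} = {B0}; idom=B0

DF walk-up:
  join B1 pred B0: · stop@B0
  join B1 pred B4: B4→B1 stop@B0
  join B5 pred B0: · stop@B0
  join B5 pred B1: B1 stop@B0
  join B5 pred B2: B2 stop@B0
  join B5 pred B4: B4→B1 stop@B0
  B0 → ∅
  B1 → {B1,B5}
  B2 → {B5}
  B3 → ∅
  B4 → {B1,B5}
  B5 → ∅

DF(B1) = ["B1", "B5"]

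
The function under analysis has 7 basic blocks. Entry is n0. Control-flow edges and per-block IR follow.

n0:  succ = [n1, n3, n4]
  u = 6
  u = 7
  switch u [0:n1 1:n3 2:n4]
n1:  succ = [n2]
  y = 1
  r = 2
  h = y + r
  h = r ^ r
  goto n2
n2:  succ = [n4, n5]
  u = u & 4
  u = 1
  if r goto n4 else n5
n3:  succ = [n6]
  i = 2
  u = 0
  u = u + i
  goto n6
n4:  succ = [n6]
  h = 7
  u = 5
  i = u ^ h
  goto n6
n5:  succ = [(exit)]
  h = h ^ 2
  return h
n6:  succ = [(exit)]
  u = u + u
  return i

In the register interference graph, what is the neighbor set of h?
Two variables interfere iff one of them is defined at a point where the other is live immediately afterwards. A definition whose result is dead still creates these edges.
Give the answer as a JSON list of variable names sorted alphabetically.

Answer: ["r", "u"]

Working:
Block summaries:
  n0 def {u} use ∅
  n1 def {h,r,y} use ∅
  n2 def {u} use {r,u}
  n3 def {i,u} use ∅
  n4 def {h,i,u} use ∅
  n5 def {h} use {h}
  n6 def {u} use {i,u}

Liveness:
  live n0: ∅→{u}
  live n1: {u}→{h,r,u}
  live n2: {h,r,u}→{h}
  live n3: ∅→{i,u}
  live n4: ∅→{i,u}
  live n5: {h}→∅
  live n6: {i,u}→∅

Interfere edges:
  h — {r,u}
  i — {u}
  r — {h,u,y}
  u — {h,i,r,y}
  y — {r,u}

N(h) = ["r", "u"]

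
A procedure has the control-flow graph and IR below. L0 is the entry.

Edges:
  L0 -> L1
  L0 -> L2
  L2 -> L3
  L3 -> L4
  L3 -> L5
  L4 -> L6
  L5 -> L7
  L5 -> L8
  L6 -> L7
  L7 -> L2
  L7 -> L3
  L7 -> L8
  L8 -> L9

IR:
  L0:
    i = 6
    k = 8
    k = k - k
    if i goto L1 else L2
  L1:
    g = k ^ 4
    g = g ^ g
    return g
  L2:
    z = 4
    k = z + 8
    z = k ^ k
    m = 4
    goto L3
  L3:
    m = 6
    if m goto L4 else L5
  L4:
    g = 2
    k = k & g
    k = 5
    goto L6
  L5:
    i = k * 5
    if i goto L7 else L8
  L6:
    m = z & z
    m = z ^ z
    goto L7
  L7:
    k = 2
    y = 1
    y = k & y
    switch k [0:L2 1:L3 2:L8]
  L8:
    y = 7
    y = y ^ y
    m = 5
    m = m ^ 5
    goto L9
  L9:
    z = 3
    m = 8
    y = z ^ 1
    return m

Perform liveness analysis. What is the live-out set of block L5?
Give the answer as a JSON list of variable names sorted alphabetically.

Answer: ["z"]

Derivation:
Per-block:
  L0: {i,k} / ∅
  L1: {g} / {k}
  L2: {k,m,z} / ∅
  L3: {m} / ∅
  L4: {g,k} / {k}
  L5: {i} / {k}
  L6: {m} / {z}
  L7: {k,y} / ∅
  L8: {m,y} / ∅
  L9: {m,y,z} / ∅

Liveness:
  L0 li=∅ lo={k}
  L1 li={k} lo=∅
  L2 li=∅ lo={k,z}
  L3 li={k,z} lo={k,z}
  L4 li={k,z} lo={z}
  L5 li={k,z} lo={z}
  L6 li={z} lo={z}
  L7 li={z} lo={k,z}
  L8 li=∅ lo=∅
  L9 li=∅ lo=∅

live-out(L5) = ["z"]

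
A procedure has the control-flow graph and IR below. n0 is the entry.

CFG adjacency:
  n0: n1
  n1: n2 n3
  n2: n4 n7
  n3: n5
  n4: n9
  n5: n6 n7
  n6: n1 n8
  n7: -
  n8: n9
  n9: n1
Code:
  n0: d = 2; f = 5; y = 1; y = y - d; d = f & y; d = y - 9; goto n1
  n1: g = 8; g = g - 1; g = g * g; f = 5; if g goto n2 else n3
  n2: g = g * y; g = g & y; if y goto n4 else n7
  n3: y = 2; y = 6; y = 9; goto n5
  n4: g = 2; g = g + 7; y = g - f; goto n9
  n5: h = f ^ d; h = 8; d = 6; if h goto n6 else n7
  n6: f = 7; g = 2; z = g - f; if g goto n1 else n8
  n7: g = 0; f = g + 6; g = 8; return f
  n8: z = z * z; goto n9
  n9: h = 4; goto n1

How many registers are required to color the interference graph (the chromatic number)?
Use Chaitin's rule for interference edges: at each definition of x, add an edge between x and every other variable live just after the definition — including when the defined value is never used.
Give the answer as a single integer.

Answer: 4

Derivation:
def/use:
  n0: def={d,f,y} ue=∅
  n1: def={f,g} ue=∅
  n2: def={g} ue={g,y}
  n3: def={y} ue=∅
  n4: def={g,y} ue={f}
  n5: def={d,h} ue={d,f}
  n6: def={f,g,z} ue=∅
  n7: def={f,g} ue=∅
  n8: def={z} ue={z}
  n9: def={h} ue=∅

Backward fixpoint:
  live n0: ∅→{d,y}
  live n1: {d,y}→{d,f,g,y}
  live n2: {d,f,g,y}→{d,f}
  live n3: {d,f}→{d,f,y}
  live n4: {d,f}→{d,y}
  live n5: {d,f,y}→{d,y}
  live n6: {d,y}→{d,y,z}
  live n7: ∅→∅
  live n8: {d,y,z}→{d,y}
  live n9: {d,y}→{d,y}

Interfere edges:
  d↔{f,g,h,y,z}
  f↔{d,g,y}
  g↔{d,f,y,z}
  h↔{d,y}
  y↔{d,f,g,h,z}
  z↔{d,g,y}

Chromatic number:
  clique {d,f,g,y} ⇒ need ≥ 4
  assign d→c0 f→c3 g→c2 h→c2 y→c1 z→c3 — no edge inside a register ⇒ χ ≤ 4
  χ = 4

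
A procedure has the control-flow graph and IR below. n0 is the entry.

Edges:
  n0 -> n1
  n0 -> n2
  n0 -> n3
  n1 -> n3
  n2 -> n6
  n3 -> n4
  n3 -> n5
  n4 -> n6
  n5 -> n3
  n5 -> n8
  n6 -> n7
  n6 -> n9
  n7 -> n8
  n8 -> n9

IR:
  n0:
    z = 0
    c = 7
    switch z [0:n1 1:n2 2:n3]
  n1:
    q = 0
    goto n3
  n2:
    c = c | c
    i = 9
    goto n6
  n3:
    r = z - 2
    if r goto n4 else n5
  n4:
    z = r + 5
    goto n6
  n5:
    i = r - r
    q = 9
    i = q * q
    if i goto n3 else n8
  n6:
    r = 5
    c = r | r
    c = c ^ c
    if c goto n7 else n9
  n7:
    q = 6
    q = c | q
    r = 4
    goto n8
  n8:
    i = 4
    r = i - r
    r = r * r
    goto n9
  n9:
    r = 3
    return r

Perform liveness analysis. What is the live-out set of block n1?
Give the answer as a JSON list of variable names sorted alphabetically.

Per-block:
  n0 def {c,z} use ∅
  n1 def {q} use ∅
  n2 def {c,i} use {c}
  n3 def {r} use {z}
  n4 def {z} use {r}
  n5 def {i,q} use {r}
  n6 def {c,r} use ∅
  n7 def {q,r} use {c}
  n8 def {i,r} use {r}
  n9 def {r} use ∅

Liveness:
  n0 li=∅ lo={c,z}
  n1 li={z} lo={z}
  n2 li={c} lo=∅
  n3 li={z} lo={r,z}
  n4 li={r} lo=∅
  n5 li={r,z} lo={r,z}
  n6 li=∅ lo={c}
  n7 li={c} lo={r}
  n8 li={r} lo=∅
  n9 li=∅ lo=∅

live-out(n1) = ["z"]

Answer: ["z"]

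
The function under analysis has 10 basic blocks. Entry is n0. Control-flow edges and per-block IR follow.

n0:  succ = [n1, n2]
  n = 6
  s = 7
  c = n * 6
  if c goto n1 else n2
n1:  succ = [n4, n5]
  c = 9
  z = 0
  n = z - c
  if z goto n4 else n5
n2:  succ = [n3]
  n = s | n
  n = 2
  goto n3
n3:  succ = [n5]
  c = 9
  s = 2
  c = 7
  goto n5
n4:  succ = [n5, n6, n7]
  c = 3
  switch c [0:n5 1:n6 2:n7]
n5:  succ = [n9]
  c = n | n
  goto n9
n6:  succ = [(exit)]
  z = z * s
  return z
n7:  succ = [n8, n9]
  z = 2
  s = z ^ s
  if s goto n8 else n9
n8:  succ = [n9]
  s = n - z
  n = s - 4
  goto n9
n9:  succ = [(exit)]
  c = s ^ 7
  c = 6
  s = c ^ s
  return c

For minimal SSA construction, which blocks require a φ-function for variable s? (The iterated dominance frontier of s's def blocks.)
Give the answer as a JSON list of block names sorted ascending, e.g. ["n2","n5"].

Answer: ["n5", "n9"]

Analysis:
idom tree: n1←n0 n2←n0 n3←n2 n4←n1 n5←n0 n6←n4 n7←n4 n8←n7 n9←n0
Dom∩ at merges:
  n5: preds {n1,n3,n4}: {n0,n1} ∩ {n0,n2,n3} ∩ {n0,n1,n4} = {n0}; idom=n0
  n9: preds {n5,n7,n8}: {n0,n5} ∩ {n0,n1,n4,n7} ∩ {n0,n1,n4,n7,n8} = {n0}; idom=n0

DF walk-up:
  n5←n1: walk n1 to n0
  n5←n3: walk n3→n2 to n0
  n5←n4: walk n4→n1 to n0
  n9←n5: walk n5 to n0
  n9←n7: walk n7→n4→n1 to n0
  n9←n8: walk n8→n7→n4→n1 to n0
  n0: DF=∅
  n1: DF={n5,n9}
  n2: DF={n5}
  n3: DF={n5}
  n4: DF={n5,n9}
  n5: DF={n9}
  n6: DF=∅
  n7: DF={n9}
  n8: DF={n9}
  n9: DF=∅

φ for s: defs {n0,n3,n7,n8,n9}
  DF⁺ = {n5,n9}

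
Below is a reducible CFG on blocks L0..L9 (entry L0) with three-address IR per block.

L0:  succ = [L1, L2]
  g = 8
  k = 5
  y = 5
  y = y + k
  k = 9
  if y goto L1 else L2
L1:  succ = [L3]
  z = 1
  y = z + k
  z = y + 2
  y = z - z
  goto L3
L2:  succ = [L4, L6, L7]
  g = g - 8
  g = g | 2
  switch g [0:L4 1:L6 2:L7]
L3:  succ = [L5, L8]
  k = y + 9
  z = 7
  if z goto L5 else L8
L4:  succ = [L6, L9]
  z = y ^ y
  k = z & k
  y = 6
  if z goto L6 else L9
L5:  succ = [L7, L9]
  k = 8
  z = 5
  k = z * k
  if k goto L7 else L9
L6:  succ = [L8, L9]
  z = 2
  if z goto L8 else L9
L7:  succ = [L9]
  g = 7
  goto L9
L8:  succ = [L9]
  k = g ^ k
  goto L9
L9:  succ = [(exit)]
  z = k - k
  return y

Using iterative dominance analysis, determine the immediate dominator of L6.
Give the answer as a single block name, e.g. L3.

idom tree: L1←L0 L2←L0 L3←L1 L4←L2 L5←L3 L6←L2 L7←L0 L8←L0 L9←L0
Join-block Dom:
  L6: preds {L2,L4}: {L0,L2} ∩ {L0,L2,L4} = {L0,L2}; idom=L2
  L7: preds {L2,L5}: {L0,L2} ∩ {L0,L1,L3,L5} = {L0}; idom=L0
  L8: preds {L3,L6}: {L0,L1,L3} ∩ {L0,L2,L6} = {L0}; idom=L0
  L9: preds {L4,L5,L6,L7,L8}: {L0,L2,L4} ∩ {L0,L1,L3,L5} ∩ {L0,L2,L6} ∩ {L0,L7} ∩ {L0,L8} = {L0}; idom=L0

idom(L6) = L2

Answer: L2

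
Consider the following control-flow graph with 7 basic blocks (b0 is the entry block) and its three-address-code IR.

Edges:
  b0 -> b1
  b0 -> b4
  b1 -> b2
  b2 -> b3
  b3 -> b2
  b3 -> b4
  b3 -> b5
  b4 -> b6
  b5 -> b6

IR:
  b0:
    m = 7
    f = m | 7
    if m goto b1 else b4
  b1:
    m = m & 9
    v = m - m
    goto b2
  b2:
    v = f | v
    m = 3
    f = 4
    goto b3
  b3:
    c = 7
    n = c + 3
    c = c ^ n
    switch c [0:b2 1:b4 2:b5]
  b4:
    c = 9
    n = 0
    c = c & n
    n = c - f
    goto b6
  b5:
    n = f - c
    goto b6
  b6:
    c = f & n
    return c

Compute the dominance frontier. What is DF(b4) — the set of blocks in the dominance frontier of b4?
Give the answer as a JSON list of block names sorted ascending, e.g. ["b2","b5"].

Answer: ["b6"]

Working:
idom tree: b1←b0 b2←b1 b3←b2 b4←b0 b5←b3 b6←b0
Join-block Dom:
  b2: preds {b1,b3}: {b0,b1} ∩ {b0,b1,b2,b3} = {b0,b1}; idom=b1
  b4: preds {b0,b3}: {b0} ∩ {b0,b1,b2,b3} = {b0}; idom=b0
  b6: preds {b4,b5}: {b0,b4} ∩ {b0,b1,b2,b3,b5} = {b0}; idom=b0

DF derivation:
  join b2 pred b1: · stop@b1
  join b2 pred b3: b3→b2 stop@b1
  join b4 pred b0: · stop@b0
  join b4 pred b3: b3→b2→b1 stop@b0
  join b6 pred b4: b4 stop@b0
  join b6 pred b5: b5→b3→b2→b1 stop@b0
  DF(b0)=∅
  DF(b1)={b4,b6}
  DF(b2)={b2,b4,b6}
  DF(b3)={b2,b4,b6}
  DF(b4)={b6}
  DF(b5)={b6}
  DF(b6)=∅

DF(b4) = ["b6"]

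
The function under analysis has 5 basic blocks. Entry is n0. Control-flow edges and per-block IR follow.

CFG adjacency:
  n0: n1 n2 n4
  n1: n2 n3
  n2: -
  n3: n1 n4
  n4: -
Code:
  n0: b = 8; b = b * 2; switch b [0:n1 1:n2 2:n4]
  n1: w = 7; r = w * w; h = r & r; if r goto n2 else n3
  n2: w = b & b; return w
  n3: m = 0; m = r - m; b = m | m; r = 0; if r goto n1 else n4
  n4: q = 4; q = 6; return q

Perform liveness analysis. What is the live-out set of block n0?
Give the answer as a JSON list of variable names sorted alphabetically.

Answer: ["b"]

Derivation:
def/use:
  n0: def={b} ue=∅
  n1: def={h,r,w} ue=∅
  n2: def={w} ue={b}
  n3: def={b,m,r} ue={r}
  n4: def={q} ue=∅

Live sets:
  n0 li=∅ lo={b}
  n1 li={b} lo={b,r}
  n2 li={b} lo=∅
  n3 li={r} lo={b}
  n4 li=∅ lo=∅

live-out(n0) = ["b"]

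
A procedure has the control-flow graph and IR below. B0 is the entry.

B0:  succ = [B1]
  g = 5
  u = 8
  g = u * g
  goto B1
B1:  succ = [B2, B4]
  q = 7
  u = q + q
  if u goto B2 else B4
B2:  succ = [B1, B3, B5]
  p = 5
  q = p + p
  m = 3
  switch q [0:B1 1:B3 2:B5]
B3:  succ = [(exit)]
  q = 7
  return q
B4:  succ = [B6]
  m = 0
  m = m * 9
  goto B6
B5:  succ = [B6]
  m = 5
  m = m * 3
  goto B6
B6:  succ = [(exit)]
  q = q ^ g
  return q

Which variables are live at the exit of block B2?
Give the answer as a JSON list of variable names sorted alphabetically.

Block summaries:
  B0: {g,u} / ∅
  B1: {q,u} / ∅
  B2: {m,p,q} / ∅
  B3: {q} / ∅
  B4: {m} / ∅
  B5: {m} / ∅
  B6: {q} / {g,q}

Live sets:
  B0 li=∅ lo={g}
  B1 li={g} lo={g,q}
  B2 li={g} lo={g,q}
  B3 li=∅ lo=∅
  B4 li={g,q} lo={g,q}
  B5 li={g,q} lo={g,q}
  B6 li={g,q} lo=∅

live-out(B2) = ["g", "q"]

Answer: ["g", "q"]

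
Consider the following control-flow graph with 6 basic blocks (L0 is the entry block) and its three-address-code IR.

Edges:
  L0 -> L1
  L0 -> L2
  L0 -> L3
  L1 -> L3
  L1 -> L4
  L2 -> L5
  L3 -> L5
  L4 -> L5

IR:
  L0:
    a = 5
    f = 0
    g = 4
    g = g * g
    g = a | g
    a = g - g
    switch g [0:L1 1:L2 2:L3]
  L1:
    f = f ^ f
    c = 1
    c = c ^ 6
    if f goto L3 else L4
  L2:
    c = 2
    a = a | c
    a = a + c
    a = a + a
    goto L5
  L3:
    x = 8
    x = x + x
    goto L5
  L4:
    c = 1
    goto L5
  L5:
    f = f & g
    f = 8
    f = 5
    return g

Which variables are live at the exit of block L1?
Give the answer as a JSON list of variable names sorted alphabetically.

Answer: ["f", "g"]

Working:
Block summaries:
  L0: def={a,f,g} ue=∅
  L1: def={c,f} ue={f}
  L2: def={a,c} ue={a}
  L3: def={x} ue=∅
  L4: def={c} ue=∅
  L5: def={f} ue={f,g}

Liveness:
  live L0: ∅→{a,f,g}
  live L1: {f,g}→{f,g}
  live L2: {a,f,g}→{f,g}
  live L3: {f,g}→{f,g}
  live L4: {f,g}→{f,g}
  live L5: {f,g}→∅

live-out(L1) = ["f", "g"]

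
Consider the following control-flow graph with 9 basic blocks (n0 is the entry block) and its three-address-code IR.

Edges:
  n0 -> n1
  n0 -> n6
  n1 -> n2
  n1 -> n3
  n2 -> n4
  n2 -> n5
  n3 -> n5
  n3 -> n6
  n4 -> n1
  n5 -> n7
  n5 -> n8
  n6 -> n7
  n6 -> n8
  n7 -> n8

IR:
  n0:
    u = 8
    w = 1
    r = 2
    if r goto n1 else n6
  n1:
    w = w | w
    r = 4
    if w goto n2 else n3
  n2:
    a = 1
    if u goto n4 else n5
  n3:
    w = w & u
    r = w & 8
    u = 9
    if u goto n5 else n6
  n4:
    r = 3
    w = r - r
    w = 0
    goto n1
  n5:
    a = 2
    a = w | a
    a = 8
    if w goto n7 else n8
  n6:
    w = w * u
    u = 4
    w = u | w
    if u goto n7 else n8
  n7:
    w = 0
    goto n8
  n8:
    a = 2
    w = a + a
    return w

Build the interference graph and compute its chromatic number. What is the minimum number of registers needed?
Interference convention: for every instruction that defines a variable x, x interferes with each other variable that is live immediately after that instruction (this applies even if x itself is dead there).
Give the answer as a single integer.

def/use:
  n0: {r,u,w} / ∅
  n1: {r,w} / {w}
  n2: {a} / {u}
  n3: {r,u,w} / {u,w}
  n4: {r,w} / ∅
  n5: {a} / {w}
  n6: {u,w} / {u,w}
  n7: {w} / ∅
  n8: {a,w} / ∅

Liveness:
  n0 li=∅ lo={u,w}
  n1 li={u,w} lo={u,w}
  n2 li={u,w} lo={u,w}
  n3 li={u,w} lo={u,w}
  n4 li={u} lo={u,w}
  n5 li={w} lo=∅
  n6 li={u,w} lo=∅
  n7 li=∅ lo=∅
  n8 li=∅ lo=∅

Interfere edges:
  a — {u,w}
  r — {u,w}
  u — {a,r,w}
  w — {a,r,u}

Registers:
  clique {a,u,w} ⇒ need ≥ 3
  3-colouring: c0={u}  c1={w}  c2={a,r}
  χ = 3

Answer: 3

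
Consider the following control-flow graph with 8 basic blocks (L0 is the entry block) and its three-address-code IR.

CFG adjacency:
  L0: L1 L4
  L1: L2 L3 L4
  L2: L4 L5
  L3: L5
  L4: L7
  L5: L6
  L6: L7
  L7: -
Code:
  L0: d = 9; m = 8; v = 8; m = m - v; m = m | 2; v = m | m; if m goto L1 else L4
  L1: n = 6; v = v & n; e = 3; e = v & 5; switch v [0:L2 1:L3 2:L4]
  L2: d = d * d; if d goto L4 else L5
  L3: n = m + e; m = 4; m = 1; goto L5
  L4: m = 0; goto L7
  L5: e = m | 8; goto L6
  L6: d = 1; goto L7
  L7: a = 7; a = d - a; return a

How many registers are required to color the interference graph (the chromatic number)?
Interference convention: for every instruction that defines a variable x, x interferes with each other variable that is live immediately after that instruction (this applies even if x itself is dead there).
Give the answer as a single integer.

Per-block:
  L0 def {d,m,v} use ∅
  L1 def {e,n,v} use {v}
  L2 def {d} use {d}
  L3 def {m,n} use {e,m}
  L4 def {m} use ∅
  L5 def {e} use {m}
  L6 def {d} use ∅
  L7 def {a} use {d}

Liveness:
  live L0: ∅→{d,m,v}
  live L1: {d,m,v}→{d,e,m}
  live L2: {d,m}→{d,m}
  live L3: {e,m}→{m}
  live L4: {d}→{d}
  live L5: {m}→∅
  live L6: ∅→{d}
  live L7: {d}→∅

Interference:
  a↔{d}
  d↔{a,e,m,n,v}
  e↔{d,m,v}
  m↔{d,e,n,v}
  n↔{d,m,v}
  v↔{d,e,m,n}

Registers:
  clique {d,e,m,v} ⇒ need ≥ 4
  4-colouring: c0={d}  c1={a,m}  c2={v}  c3={e,n}
  χ = 4

Answer: 4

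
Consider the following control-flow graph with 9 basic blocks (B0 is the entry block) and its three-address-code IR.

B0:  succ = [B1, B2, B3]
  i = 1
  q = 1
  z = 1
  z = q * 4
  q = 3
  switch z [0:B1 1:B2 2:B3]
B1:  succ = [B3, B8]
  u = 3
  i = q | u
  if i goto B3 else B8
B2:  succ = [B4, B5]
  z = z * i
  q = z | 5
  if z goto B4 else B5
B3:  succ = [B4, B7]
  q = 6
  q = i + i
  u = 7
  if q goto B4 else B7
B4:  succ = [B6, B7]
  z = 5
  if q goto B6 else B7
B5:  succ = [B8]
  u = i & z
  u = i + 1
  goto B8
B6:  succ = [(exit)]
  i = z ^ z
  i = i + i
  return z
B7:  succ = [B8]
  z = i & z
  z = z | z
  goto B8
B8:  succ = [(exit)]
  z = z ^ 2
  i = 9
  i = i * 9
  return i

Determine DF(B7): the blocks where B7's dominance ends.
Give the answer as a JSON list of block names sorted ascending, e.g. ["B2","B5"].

Answer: ["B8"]

Derivation:
idom tree: B1←B0 B2←B0 B3←B0 B4←B0 B5←B2 B6←B4 B7←B0 B8←B0
Dom at joins:
  B3: preds {B0,B1}: {B0} ∩ {B0,B1} = {B0}; idom=B0
  B4: preds {B2,B3}: {B0,B2} ∩ {B0,B3} = {B0}; idom=B0
  B7: preds {B3,B4}: {B0,B3} ∩ {B0,B4} = {B0}; idom=B0
  B8: preds {B1,B5,B7}: {B0,B1} ∩ {B0,B2,B5} ∩ {B0,B7} = {B0}; idom=B0

Frontier:
  B3←B0: walk · to B0
  B3←B1: walk B1 to B0
  B4←B2: walk B2 to B0
  B4←B3: walk B3 to B0
  B7←B3: walk B3 to B0
  B7←B4: walk B4 to B0
  B8←B1: walk B1 to B0
  B8←B5: walk B5→B2 to B0
  B8←B7: walk B7 to B0
  DF(B0)=∅
  DF(B1)={B3,B8}
  DF(B2)={B4,B8}
  DF(B3)={B4,B7}
  DF(B4)={B7}
  DF(B5)={B8}
  DF(B6)=∅
  DF(B7)={B8}
  DF(B8)=∅

DF(B7) = ["B8"]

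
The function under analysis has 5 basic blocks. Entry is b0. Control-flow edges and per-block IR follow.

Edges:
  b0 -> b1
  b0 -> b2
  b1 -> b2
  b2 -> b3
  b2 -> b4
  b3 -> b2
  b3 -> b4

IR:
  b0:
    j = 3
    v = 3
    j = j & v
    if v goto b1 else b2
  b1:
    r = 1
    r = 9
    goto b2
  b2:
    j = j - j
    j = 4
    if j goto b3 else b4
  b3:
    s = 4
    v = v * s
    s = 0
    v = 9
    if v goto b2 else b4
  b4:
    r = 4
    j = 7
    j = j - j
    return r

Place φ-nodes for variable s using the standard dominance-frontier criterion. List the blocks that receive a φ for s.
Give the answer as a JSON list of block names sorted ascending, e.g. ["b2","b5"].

Answer: ["b2", "b4"]

Analysis:
idom tree: b1←b0 b2←b0 b3←b2 b4←b2
Join-block Dom:
  b2: preds {b0,b1,b3}: {b0} ∩ {b0,b1} ∩ {b0,b2,b3} = {b0}; idom=b0
  b4: preds {b2,b3}: {b0,b2} ∩ {b0,b2,b3} = {b0,b2}; idom=b2

DF derivation:
  join b2 pred b0: · stop@b0
  join b2 pred b1: b1 stop@b0
  join b2 pred b3: b3→b2 stop@b0
  join b4 pred b2: · stop@b2
  join b4 pred b3: b3 stop@b2
  DF(b0)=∅
  DF(b1)={b2}
  DF(b2)={b2}
  DF(b3)={b2,b4}
  DF(b4)=∅

φ for s: defs {b3}
  DF⁺ = {b2,b4}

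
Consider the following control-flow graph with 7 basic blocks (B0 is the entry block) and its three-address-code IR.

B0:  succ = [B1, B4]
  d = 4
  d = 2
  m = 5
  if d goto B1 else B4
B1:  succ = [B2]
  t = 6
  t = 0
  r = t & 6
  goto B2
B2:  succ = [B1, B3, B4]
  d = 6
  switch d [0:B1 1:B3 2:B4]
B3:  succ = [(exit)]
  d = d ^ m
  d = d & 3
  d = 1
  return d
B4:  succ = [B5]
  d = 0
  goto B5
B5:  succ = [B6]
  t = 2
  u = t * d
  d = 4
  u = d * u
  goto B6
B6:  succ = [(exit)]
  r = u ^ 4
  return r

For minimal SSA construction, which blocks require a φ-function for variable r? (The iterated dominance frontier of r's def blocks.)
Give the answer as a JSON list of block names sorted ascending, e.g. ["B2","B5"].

idom tree: B1←B0 B2←B1 B3←B2 B4←B0 B5←B4 B6←B5
Join-block Dom:
  B1: preds {B0,B2}: {B0} ∩ {B0,B1,B2} = {B0}; idom=B0
  B4: preds {B0,B2}: {B0} ∩ {B0,B1,B2} = {B0}; idom=B0

DF walk-up:
  join B1 pred B0: · stop@B0
  join B1 pred B2: B2→B1 stop@B0
  join B4 pred B0: · stop@B0
  join B4 pred B2: B2→B1 stop@B0
  B0: DF=∅
  B1: DF={B1,B4}
  B2: DF={B1,B4}
  B3: DF=∅
  B4: DF=∅
  B5: DF=∅
  B6: DF=∅

φ for r: defs {B1,B6}
  DF⁺ = {B1,B4}

Answer: ["B1", "B4"]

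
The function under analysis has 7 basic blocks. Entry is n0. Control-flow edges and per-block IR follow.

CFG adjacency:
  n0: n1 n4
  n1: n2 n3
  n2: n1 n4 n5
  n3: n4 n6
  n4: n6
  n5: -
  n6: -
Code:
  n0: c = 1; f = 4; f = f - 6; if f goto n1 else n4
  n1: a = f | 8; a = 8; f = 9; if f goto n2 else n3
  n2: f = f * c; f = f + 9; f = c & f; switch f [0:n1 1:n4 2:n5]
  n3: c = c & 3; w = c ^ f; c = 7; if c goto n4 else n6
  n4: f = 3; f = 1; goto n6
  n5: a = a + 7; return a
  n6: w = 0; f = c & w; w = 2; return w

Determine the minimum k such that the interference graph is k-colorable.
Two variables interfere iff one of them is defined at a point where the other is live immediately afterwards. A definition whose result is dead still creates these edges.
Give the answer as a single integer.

Answer: 3

Derivation:
Block summaries:
  n0 def {c,f} use ∅
  n1 def {a,f} use {f}
  n2 def {f} use {c,f}
  n3 def {c,w} use {c,f}
  n4 def {f} use ∅
  n5 def {a} use {a}
  n6 def {f,w} use {c}

Live sets:
  n0 li=∅ lo={c,f}
  n1 li={c,f} lo={a,c,f}
  n2 li={a,c,f} lo={a,c,f}
  n3 li={c,f} lo={c}
  n4 li={c} lo={c}
  n5 li={a} lo=∅
  n6 li={c} lo=∅

Interference:
  a↔{c,f}
  c↔{a,f,w}
  f↔{a,c}
  w↔{c}

Registers:
  {a,c,f} pairwise interfere (3-clique) ⇒ χ ≥ 3
  assign a→c1 c→c0 f→c2 w→c1 — no edge inside a register ⇒ χ ≤ 3
  χ = 3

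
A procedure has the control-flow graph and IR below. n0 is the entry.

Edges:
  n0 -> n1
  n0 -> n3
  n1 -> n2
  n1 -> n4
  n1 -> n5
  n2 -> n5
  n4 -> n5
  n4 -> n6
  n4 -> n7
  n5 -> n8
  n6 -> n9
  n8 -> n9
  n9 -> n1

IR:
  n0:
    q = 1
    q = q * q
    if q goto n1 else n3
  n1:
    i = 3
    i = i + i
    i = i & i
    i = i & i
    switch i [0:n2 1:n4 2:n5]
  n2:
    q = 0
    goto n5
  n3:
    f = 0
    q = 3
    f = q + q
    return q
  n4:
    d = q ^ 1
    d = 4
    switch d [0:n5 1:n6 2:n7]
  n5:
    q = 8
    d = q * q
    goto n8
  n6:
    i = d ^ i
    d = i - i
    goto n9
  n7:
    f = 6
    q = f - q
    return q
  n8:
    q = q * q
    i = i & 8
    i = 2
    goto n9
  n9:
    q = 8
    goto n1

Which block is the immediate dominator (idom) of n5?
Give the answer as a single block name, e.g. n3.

Answer: n1

Derivation:
idom tree: n1←n0 n2←n1 n3←n0 n4←n1 n5←n1 n6←n4 n7←n4 n8←n5 n9←n1
Dom at joins:
  n1: preds {n0,n9}: {n0} ∩ {n0,n1,n9} = {n0}; idom=n0
  n5: preds {n1,n2,n4}: {n0,n1} ∩ {n0,n1,n2} ∩ {n0,n1,n4} = {n0,n1}; idom=n1
  n9: preds {n6,n8}: {n0,n1,n4,n6} ∩ {n0,n1,n5,n8} = {n0,n1}; idom=n1

idom(n5) = n1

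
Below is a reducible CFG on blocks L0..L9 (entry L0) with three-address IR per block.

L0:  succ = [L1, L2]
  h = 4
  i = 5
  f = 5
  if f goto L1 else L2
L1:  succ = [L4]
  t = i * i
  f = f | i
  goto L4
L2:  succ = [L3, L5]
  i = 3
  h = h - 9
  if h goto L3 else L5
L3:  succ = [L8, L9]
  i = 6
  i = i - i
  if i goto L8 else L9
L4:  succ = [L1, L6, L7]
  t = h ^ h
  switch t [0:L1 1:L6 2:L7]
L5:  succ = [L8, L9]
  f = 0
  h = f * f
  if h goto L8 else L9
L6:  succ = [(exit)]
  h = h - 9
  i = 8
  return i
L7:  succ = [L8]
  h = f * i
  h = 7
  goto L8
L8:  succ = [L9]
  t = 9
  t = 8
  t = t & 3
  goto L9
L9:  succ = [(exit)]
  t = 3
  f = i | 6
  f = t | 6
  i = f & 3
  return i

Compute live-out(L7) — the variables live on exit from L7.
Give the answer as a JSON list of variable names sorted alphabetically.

Per-block:
  L0: {f,h,i} / ∅
  L1: {f,t} / {f,i}
  L2: {h,i} / {h}
  L3: {i} / ∅
  L4: {t} / {h}
  L5: {f,h} / ∅
  L6: {h,i} / {h}
  L7: {h} / {f,i}
  L8: {t} / ∅
  L9: {f,i,t} / {i}

Backward fixpoint:
  L0: in=∅ out={f,h,i}
  L1: in={f,h,i} out={f,h,i}
  L2: in={h} out={i}
  L3: in=∅ out={i}
  L4: in={f,h,i} out={f,h,i}
  L5: in={i} out={i}
  L6: in={h} out=∅
  L7: in={f,i} out={i}
  L8: in={i} out={i}
  L9: in={i} out=∅

live-out(L7) = ["i"]

Answer: ["i"]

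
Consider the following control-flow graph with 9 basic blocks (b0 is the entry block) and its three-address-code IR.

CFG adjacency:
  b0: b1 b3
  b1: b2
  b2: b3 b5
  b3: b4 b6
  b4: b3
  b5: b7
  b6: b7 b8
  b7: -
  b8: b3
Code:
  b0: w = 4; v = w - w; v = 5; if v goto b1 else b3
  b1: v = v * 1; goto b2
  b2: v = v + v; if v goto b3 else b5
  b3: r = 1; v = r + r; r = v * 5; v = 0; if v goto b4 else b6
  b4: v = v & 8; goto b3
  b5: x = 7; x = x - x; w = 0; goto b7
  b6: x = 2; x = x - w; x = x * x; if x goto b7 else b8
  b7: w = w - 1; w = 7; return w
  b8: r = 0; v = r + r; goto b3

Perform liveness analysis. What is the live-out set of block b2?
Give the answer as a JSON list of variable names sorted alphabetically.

Answer: ["w"]

Analysis:
Block summaries:
  b0: def={v,w} ue=∅
  b1: def={v} ue={v}
  b2: def={v} ue={v}
  b3: def={r,v} ue=∅
  b4: def={v} ue={v}
  b5: def={w,x} ue=∅
  b6: def={x} ue={w}
  b7: def={w} ue={w}
  b8: def={r,v} ue=∅

Live sets:
  b0 li=∅ lo={v,w}
  b1 li={v,w} lo={v,w}
  b2 li={v,w} lo={w}
  b3 li={w} lo={v,w}
  b4 li={v,w} lo={w}
  b5 li=∅ lo={w}
  b6 li={w} lo={w}
  b7 li={w} lo=∅
  b8 li={w} lo={w}

live-out(b2) = ["w"]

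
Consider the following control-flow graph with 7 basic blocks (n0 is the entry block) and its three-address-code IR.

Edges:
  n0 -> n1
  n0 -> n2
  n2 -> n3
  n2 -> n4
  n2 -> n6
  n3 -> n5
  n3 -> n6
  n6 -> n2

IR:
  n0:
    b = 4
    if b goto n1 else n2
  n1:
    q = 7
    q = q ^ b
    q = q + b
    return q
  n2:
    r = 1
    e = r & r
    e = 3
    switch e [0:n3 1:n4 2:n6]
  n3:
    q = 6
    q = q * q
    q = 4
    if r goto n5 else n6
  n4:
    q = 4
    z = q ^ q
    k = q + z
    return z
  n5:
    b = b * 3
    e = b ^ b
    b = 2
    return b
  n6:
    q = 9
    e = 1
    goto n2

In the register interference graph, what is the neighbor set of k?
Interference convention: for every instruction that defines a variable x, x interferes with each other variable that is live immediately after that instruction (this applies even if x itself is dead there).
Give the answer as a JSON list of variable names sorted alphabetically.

Answer: ["z"]

Analysis:
Per-block:
  n0: {b} / ∅
  n1: {q} / {b}
  n2: {e,r} / ∅
  n3: {q} / {r}
  n4: {k,q,z} / ∅
  n5: {b,e} / {b}
  n6: {e,q} / ∅

Live sets:
  n0: in=∅ out={b}
  n1: in={b} out=∅
  n2: in={b} out={b,r}
  n3: in={b,r} out={b}
  n4: in=∅ out=∅
  n5: in={b} out=∅
  n6: in={b} out={b}

Interference:
  b↔{e,q,r}
  e↔{b,r}
  k↔{z}
  q↔{b,r,z}
  r↔{b,e,q}
  z↔{k,q}

N(k) = ["z"]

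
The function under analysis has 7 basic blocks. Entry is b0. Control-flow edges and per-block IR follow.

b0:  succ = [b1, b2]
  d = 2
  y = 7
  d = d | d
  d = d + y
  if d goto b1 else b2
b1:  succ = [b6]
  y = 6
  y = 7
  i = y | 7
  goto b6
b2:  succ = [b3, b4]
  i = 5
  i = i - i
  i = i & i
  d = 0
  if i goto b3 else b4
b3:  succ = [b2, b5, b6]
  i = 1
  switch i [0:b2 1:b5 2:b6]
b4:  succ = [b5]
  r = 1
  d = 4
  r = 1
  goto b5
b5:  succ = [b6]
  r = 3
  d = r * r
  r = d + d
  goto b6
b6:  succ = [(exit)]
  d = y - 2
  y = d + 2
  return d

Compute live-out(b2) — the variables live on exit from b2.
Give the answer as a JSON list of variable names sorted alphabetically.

Answer: ["y"]

Working:
def/use:
  b0 def {d,y} use ∅
  b1 def {i,y} use ∅
  b2 def {d,i} use ∅
  b3 def {i} use ∅
  b4 def {d,r} use ∅
  b5 def {d,r} use ∅
  b6 def {d,y} use {y}

Liveness:
  live b0: ∅→{y}
  live b1: ∅→{y}
  live b2: {y}→{y}
  live b3: {y}→{y}
  live b4: {y}→{y}
  live b5: {y}→{y}
  live b6: {y}→∅

live-out(b2) = ["y"]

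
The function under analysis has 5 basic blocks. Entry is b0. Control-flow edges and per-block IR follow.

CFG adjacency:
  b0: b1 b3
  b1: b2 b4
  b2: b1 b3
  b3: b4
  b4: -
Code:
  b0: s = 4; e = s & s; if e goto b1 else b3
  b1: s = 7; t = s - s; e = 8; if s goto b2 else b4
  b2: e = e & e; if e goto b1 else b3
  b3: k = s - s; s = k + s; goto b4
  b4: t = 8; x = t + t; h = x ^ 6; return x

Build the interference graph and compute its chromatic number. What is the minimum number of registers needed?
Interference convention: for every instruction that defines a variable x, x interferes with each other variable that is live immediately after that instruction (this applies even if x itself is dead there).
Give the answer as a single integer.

def/use:
  b0: {e,s} / ∅
  b1: {e,s,t} / ∅
  b2: {e} / {e}
  b3: {k,s} / {s}
  b4: {h,t,x} / ∅

Liveness:
  b0: in=∅ out={s}
  b1: in=∅ out={e,s}
  b2: in={e,s} out={s}
  b3: in={s} out=∅
  b4: in=∅ out=∅

Conflict graph:
  e: {s}
  h: {x}
  k: {s}
  s: {e,k,t}
  t: {s}
  x: {h}

Colouring:
  lower bound: {e,s} mutually conflict ⇒ χ ≥ 2
  assign e→r1 h→r0 k→r1 s→r0 t→r1 x→r1 — no edge inside a register ⇒ χ ≤ 2
  χ = 2

Answer: 2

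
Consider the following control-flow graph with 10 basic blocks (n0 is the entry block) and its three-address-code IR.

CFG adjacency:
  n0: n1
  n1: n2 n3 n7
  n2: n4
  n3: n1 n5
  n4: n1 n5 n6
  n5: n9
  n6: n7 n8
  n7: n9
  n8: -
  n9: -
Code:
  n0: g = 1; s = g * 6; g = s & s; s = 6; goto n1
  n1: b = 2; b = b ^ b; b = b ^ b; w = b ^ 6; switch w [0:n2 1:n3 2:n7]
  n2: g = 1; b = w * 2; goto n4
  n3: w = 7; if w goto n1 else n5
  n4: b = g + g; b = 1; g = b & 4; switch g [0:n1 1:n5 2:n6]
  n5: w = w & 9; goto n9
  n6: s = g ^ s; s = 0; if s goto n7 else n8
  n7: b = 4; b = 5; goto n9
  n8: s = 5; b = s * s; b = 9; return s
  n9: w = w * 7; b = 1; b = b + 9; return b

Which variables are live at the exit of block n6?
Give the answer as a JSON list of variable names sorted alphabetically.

Per-block:
  n0: def={g,s} ue=∅
  n1: def={b,w} ue=∅
  n2: def={b,g} ue={w}
  n3: def={w} ue=∅
  n4: def={b,g} ue={g}
  n5: def={w} ue={w}
  n6: def={s} ue={g,s}
  n7: def={b} ue=∅
  n8: def={b,s} ue=∅
  n9: def={b,w} ue={w}

Live sets:
  n0: in=∅ out={s}
  n1: in={s} out={s,w}
  n2: in={s,w} out={g,s,w}
  n3: in={s} out={s,w}
  n4: in={g,s,w} out={g,s,w}
  n5: in={w} out={w}
  n6: in={g,s,w} out={w}
  n7: in={w} out={w}
  n8: in=∅ out=∅
  n9: in={w} out=∅

live-out(n6) = ["w"]

Answer: ["w"]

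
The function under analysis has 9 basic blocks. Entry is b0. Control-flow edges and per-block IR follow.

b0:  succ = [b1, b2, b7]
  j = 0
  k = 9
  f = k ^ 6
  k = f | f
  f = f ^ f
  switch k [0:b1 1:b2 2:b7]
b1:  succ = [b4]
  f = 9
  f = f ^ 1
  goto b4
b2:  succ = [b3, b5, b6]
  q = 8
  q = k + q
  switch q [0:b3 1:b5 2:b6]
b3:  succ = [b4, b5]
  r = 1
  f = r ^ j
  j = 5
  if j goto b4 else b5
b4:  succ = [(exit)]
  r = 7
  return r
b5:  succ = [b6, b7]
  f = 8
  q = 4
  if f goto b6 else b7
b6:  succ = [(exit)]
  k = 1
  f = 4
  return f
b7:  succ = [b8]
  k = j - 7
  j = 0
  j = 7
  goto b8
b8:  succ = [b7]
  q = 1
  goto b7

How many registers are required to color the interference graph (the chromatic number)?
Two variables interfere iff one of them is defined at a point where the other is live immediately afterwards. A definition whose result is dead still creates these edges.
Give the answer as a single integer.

Answer: 4

Derivation:
def/use:
  b0: def={f,j,k} ue=∅
  b1: def={f} ue=∅
  b2: def={q} ue={k}
  b3: def={f,j,r} ue={j}
  b4: def={r} ue=∅
  b5: def={f,q} ue=∅
  b6: def={f,k} ue=∅
  b7: def={j,k} ue={j}
  b8: def={q} ue=∅

Liveness:
  b0 li=∅ lo={j,k}
  b1 li=∅ lo=∅
  b2 li={j,k} lo={j}
  b3 li={j} lo={j}
  b4 li=∅ lo=∅
  b5 li={j} lo={j}
  b6 li=∅ lo=∅
  b7 li={j} lo={j}
  b8 li={j} lo={j}

Conflict graph:
  f↔{j,k,q}
  j↔{f,k,q,r}
  k↔{f,j,q}
  q↔{f,j,k}
  r↔{j}

Colouring:
  {f,j,k,q} pairwise interfere (4-clique) ⇒ χ ≥ 4
  assign f→c1 j→c0 k→c2 q→c3 r→c1 — no edge inside a register ⇒ χ ≤ 4
  χ = 4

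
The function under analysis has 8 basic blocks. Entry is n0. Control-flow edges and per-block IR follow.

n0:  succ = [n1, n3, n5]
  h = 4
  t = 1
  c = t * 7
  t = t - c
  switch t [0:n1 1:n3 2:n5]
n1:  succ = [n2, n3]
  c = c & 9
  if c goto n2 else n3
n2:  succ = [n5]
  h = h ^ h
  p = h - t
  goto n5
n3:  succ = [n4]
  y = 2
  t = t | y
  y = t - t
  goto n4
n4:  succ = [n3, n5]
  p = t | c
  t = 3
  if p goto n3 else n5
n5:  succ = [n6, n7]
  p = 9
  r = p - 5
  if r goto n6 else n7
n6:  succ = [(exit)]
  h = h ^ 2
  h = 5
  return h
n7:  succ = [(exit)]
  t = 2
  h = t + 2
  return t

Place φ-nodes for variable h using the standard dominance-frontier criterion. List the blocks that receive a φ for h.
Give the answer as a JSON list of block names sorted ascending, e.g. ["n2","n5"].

Answer: ["n5"]

Working:
idom tree: n1←n0 n2←n1 n3←n0 n4←n3 n5←n0 n6←n5 n7←n5
Join-block Dom:
  n3: preds {n0,n1,n4}: {n0} ∩ {n0,n1} ∩ {n0,n3,n4} = {n0}; idom=n0
  n5: preds {n0,n2,n4}: {n0} ∩ {n0,n1,n2} ∩ {n0,n3,n4} = {n0}; idom=n0

Frontier:
  n3←n0: walk · to n0
  n3←n1: walk n1 to n0
  n3←n4: walk n4→n3 to n0
  n5←n0: walk · to n0
  n5←n2: walk n2→n1 to n0
  n5←n4: walk n4→n3 to n0
  n0 → ∅
  n1 → {n3,n5}
  n2 → {n5}
  n3 → {n3,n5}
  n4 → {n3,n5}
  n5 → ∅
  n6 → ∅
  n7 → ∅

φ for h: defs {n0,n2,n6,n7}
  DF⁺ = {n5}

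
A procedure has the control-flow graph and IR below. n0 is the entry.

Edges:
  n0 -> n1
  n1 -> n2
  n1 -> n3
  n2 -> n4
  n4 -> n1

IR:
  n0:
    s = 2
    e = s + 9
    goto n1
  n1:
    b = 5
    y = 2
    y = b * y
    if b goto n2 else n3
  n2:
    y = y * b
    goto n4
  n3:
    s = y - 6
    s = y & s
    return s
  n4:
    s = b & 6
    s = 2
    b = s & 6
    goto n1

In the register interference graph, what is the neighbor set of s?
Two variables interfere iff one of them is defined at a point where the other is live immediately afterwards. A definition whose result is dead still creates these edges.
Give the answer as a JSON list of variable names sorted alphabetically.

Answer: ["y"]

Analysis:
Block summaries:
  n0: def={e,s} ue=∅
  n1: def={b,y} ue=∅
  n2: def={y} ue={b,y}
  n3: def={s} ue={y}
  n4: def={b,s} ue={b}

Liveness:
  live n0: ∅→∅
  live n1: ∅→{b,y}
  live n2: {b,y}→{b}
  live n3: {y}→∅
  live n4: {b}→∅

Conflict graph:
  b↔{y}
  e↔∅
  s↔{y}
  y↔{b,s}

N(s) = ["y"]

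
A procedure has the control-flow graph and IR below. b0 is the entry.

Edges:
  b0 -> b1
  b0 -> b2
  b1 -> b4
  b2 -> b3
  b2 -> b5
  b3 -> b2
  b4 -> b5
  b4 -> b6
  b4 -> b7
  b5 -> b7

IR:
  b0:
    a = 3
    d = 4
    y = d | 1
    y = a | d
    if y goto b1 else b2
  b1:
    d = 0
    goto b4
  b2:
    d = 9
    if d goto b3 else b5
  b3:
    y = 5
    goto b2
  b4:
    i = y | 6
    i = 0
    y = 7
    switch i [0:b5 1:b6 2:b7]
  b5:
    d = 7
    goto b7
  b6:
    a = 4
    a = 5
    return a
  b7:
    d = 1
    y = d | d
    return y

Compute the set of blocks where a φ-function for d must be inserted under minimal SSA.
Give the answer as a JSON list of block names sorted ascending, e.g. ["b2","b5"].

Answer: ["b2", "b5", "b7"]

Analysis:
idom tree: b1←b0 b2←b0 b3←b2 b4←b1 b5←b0 b6←b4 b7←b0
Join-block Dom:
  b2: preds {b0,b3}: {b0} ∩ {b0,b2,b3} = {b0}; idom=b0
  b5: preds {b2,b4}: {b0,b2} ∩ {b0,b1,b4} = {b0}; idom=b0
  b7: preds {b4,b5}: {b0,b1,b4} ∩ {b0,b5} = {b0}; idom=b0

DF derivation:
  join b2 pred b0: · stop@b0
  join b2 pred b3: b3→b2 stop@b0
  join b5 pred b2: b2 stop@b0
  join b5 pred b4: b4→b1 stop@b0
  join b7 pred b4: b4→b1 stop@b0
  join b7 pred b5: b5 stop@b0
  b0 → ∅
  b1 → {b5,b7}
  b2 → {b2,b5}
  b3 → {b2}
  b4 → {b5,b7}
  b5 → {b7}
  b6 → ∅
  b7 → ∅

φ for d: defs {b0,b1,b2,b5,b7}
  DF⁺ = {b2,b5,b7}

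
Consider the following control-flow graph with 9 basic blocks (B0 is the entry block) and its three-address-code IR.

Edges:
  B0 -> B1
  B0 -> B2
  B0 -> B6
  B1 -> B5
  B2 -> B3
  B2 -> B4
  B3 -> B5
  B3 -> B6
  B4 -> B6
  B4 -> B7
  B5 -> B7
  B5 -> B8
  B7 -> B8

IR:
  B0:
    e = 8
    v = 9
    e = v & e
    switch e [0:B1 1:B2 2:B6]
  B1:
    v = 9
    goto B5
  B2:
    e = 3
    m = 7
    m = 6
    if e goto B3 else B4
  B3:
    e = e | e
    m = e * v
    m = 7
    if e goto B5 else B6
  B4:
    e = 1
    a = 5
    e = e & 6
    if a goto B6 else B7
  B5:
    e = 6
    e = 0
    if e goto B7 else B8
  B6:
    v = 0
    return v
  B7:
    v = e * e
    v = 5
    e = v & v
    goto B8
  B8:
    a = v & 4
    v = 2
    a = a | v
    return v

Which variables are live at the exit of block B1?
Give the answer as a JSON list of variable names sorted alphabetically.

Per-block:
  B0 def {e,v} use ∅
  B1 def {v} use ∅
  B2 def {e,m} use ∅
  B3 def {e,m} use {e,v}
  B4 def {a,e} use ∅
  B5 def {e} use ∅
  B6 def {v} use ∅
  B7 def {e,v} use {e}
  B8 def {a,v} use {v}

Backward fixpoint:
  B0 li=∅ lo={v}
  B1 li=∅ lo={v}
  B2 li={v} lo={e,v}
  B3 li={e,v} lo={v}
  B4 li=∅ lo={e}
  B5 li={v} lo={e,v}
  B6 li=∅ lo=∅
  B7 li={e} lo={v}
  B8 li={v} lo=∅

live-out(B1) = ["v"]

Answer: ["v"]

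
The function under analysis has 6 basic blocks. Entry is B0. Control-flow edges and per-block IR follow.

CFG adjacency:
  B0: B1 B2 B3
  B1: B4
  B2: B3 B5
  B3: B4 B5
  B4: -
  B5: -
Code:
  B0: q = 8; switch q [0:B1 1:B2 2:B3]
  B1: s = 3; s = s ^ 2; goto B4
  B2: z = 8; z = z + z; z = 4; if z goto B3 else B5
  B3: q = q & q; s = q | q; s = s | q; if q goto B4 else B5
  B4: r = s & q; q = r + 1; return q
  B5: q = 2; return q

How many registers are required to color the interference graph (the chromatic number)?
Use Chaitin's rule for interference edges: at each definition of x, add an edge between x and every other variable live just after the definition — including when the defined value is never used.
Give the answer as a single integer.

Answer: 2

Derivation:
def/use:
  B0: def={q} ue=∅
  B1: def={s} ue=∅
  B2: def={z} ue=∅
  B3: def={q,s} ue={q}
  B4: def={q,r} ue={q,s}
  B5: def={q} ue=∅

Liveness:
  B0 li=∅ lo={q}
  B1 li={q} lo={q,s}
  B2 li={q} lo={q}
  B3 li={q} lo={q,s}
  B4 li={q,s} lo=∅
  B5 li=∅ lo=∅

Conflict graph:
  q: {s,z}
  r: ∅
  s: {q}
  z: {q}

Registers:
  lower bound: {q,s} mutually conflict ⇒ χ ≥ 2
  2-colouring: r0={q,r}  r1={s,z}
  χ = 2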